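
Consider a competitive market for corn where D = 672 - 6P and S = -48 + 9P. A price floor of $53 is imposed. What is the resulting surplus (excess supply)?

Equilibrium price would be P* = 48, so the floor at 53 binds.
At P = 53: D = 354, S = 429.
Surplus = 429 − 354 = 75.

Surplus = 75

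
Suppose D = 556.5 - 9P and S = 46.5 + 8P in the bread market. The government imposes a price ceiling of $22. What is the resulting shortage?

Equilibrium price would be P* = 30, so the ceiling at 22 binds.
At P = 22: D = 556.5 − 9(22) = 358.5, S = 46.5 + 8(22) = 222.5.
Shortage = 358.5 − 222.5 = 136.

Shortage = 136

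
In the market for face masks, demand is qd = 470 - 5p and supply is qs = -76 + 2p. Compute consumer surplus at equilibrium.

Consumer surplus = 640

Equilibrium: 470 - 5p = -76 + 2p gives p* = 78, q* = 80.
Demand choke price (qd = 0): p = 94.
CS = ½(94 − 78)(80) = 640.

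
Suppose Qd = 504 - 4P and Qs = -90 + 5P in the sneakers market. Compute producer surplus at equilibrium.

Producer surplus = 5760

Equilibrium: 504 - 4P = -90 + 5P gives P* = 66, Q* = 240.
Supply starts at P = 18 (where Qs = 0).
PS = ½(66 − 18)(240) = 5760.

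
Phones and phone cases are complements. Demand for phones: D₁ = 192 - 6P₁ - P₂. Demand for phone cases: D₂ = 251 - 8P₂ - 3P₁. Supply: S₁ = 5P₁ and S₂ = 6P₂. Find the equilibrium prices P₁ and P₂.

Market 1: 192 - 6P₁ - P₂ = 5P₁ → 11P₁ + P₂ = 192.
Market 2: 14P₂ + 3P₁ = 251.
Eliminating P₂: 14×(1) − 1×(2) gives 151P₁ = 2437, so P₁ = 2437/151.
Back-substitute into (2): P₂ = (251 − 3×2437/151) / 14 = 2185/151.

P₁ = 2437/151, P₂ = 2185/151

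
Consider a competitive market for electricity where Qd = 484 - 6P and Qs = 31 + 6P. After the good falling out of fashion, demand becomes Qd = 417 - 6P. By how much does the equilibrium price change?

Original equilibrium: P* = 37.75, Q* = 257.5.
New equilibrium: 417 - 6P = 31 + 6P, so 386 = 12P and P' = 193/6; Q' = 417 − 6(193/6) = 224.
Change in price: 193/6 − 37.75 = -67/12.

ΔP = -67/12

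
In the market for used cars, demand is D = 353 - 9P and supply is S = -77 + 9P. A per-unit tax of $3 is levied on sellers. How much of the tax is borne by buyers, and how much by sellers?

Buyers bear $1.5, sellers bear $1.5

Pre-tax equilibrium: P* = 215/9, Q* = 138.
Tax on sellers shifts supply to S = -77 + 9(P − 3) = -104 + 9P.
353 - 9P = -104 + 9P gives buyer price Pb = 457/18; sellers receive Ps = 457/18 − 3 = 403/18.
New quantity: Q = 353 − 9(457/18) = 124.5.
Buyer burden = 457/18 − 215/9 = 1.5; seller burden = 215/9 − 403/18 = 1.5.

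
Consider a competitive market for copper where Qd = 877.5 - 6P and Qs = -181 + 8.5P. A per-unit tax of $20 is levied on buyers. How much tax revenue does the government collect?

Tax revenue = 214110/29

Pre-tax equilibrium: P* = 73, Q* = 439.5.
Tax on buyers shifts demand to Qd = 877.5 − 6(P + 20) = 757.5 - 6P.
757.5 - 6P = -181 + 8.5P gives seller price Ps = 1877/29; buyers pay Pb = 1877/29 + 20 = 2457/29.
New quantity: Q = 877.5 − 6(2457/29) = 21411/58.
Revenue = 20 × 21411/58 = 214110/29.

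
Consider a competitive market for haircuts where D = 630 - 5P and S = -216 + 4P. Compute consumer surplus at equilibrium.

Consumer surplus = 2560

Equilibrium: 630 - 5P = -216 + 4P gives P* = 94, Q* = 160.
Demand choke price (D = 0): P = 126.
CS = ½(126 − 94)(160) = 2560.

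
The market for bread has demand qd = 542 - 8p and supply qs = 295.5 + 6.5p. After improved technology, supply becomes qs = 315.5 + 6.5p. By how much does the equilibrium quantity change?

Δq = 320/29

Original equilibrium: p* = 17, q* = 406.
New equilibrium: 542 - 8p = 315.5 + 6.5p, so 226.5 = 14.5p and p' = 453/29; q' = 542 − 8(453/29) = 12094/29.
Change in quantity: 12094/29 − 406 = 320/29.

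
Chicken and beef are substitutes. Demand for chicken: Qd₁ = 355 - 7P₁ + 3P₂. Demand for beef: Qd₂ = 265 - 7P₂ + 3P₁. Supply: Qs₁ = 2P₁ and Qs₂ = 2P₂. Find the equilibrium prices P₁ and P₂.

Market 1: 355 - 7P₁ + 3P₂ = 2P₁ → 9P₁ - 3P₂ = 355.
Market 2: 9P₂ - 3P₁ = 265.
Eliminating P₂: 9×(1) + 3×(2) gives 72P₁ = 3990, so P₁ = 665/12.
Back-substitute into (2): P₂ = (265 + 3×665/12) / 9 = 575/12.

P₁ = 665/12, P₂ = 575/12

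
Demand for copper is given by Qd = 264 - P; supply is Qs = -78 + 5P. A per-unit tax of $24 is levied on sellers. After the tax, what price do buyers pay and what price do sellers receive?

Buyers pay $77, sellers receive $53

Pre-tax equilibrium: P* = 57, Q* = 207.
Tax on sellers shifts supply to Qs = -78 + 5(P − 24) = -198 + 5P.
264 - P = -198 + 5P gives buyer price Pb = 77; sellers receive Ps = 77 − 24 = 53.
New quantity: Q = 264 − 1(77) = 187.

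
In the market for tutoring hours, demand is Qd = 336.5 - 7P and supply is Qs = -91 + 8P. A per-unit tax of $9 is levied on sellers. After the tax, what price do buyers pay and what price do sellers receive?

Buyers pay $33.3, sellers receive $24.3

Pre-tax equilibrium: P* = 28.5, Q* = 137.
Tax on sellers shifts supply to Qs = -91 + 8(P − 9) = -163 + 8P.
336.5 - 7P = -163 + 8P gives buyer price Pb = 33.3; sellers receive Ps = 33.3 − 9 = 24.3.
New quantity: Q = 336.5 − 7(33.3) = 103.4.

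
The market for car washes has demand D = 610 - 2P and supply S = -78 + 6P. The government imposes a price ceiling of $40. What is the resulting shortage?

Shortage = 368

Equilibrium price would be P* = 86, so the ceiling at 40 binds.
At P = 40: D = 610 − 2(40) = 530, S = -78 + 6(40) = 162.
Shortage = 530 − 162 = 368.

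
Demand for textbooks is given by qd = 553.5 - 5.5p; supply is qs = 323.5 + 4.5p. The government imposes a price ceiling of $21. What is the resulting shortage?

Equilibrium price would be p* = 23, so the ceiling at 21 binds.
At p = 21: qd = 553.5 − 5.5(21) = 438, qs = 323.5 + 4.5(21) = 418.
Shortage = 438 − 418 = 20.

Shortage = 20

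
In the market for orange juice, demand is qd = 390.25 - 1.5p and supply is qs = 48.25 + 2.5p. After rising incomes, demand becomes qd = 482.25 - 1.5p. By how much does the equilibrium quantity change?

Original equilibrium: p* = 85.5, q* = 262.
New equilibrium: 482.25 - 1.5p = 48.25 + 2.5p, so 434 = 4p and p' = 108.5; q' = 482.25 − 1.5(108.5) = 319.5.
Change in quantity: 319.5 − 262 = 57.5.

Δq = 57.5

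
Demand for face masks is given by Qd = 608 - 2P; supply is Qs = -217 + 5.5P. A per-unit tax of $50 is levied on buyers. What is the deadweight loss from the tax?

Pre-tax equilibrium: P* = 110, Q* = 388.
Tax on buyers shifts demand to Qd = 608 − 2(P + 50) = 508 - 2P.
508 - 2P = -217 + 5.5P gives seller price Ps = 290/3; buyers pay Pb = 290/3 + 50 = 440/3.
New quantity: Q = 608 − 2(440/3) = 944/3.
DWL = ½ × 50 × (388 − 944/3) = 5500/3.

Deadweight loss = 5500/3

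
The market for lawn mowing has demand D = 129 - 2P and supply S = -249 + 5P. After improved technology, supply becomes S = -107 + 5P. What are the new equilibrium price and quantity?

P' = 236/7, Q' = 431/7

Original equilibrium: P* = 54, Q* = 21.
New equilibrium: 129 - 2P = -107 + 5P, so 236 = 7P and P' = 236/7; Q' = 129 − 2(236/7) = 431/7.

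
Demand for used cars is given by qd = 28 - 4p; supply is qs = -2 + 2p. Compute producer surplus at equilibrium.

Producer surplus = 16

Equilibrium: 28 - 4p = -2 + 2p gives p* = 5, q* = 8.
Supply starts at p = 1 (where qs = 0).
PS = ½(5 − 1)(8) = 16.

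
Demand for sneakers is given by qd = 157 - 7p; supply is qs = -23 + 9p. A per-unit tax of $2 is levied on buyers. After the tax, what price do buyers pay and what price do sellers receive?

Buyers pay $12.375, sellers receive $10.375

Pre-tax equilibrium: p* = 11.25, q* = 78.25.
Tax on buyers shifts demand to qd = 157 − 7(p + 2) = 143 - 7p.
143 - 7p = -23 + 9p gives seller price ps = 10.375; buyers pay pb = 10.375 + 2 = 12.375.
New quantity: q = 157 − 7(12.375) = 70.375.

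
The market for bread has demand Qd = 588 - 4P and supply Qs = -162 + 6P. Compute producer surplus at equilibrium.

Equilibrium: 588 - 4P = -162 + 6P gives P* = 75, Q* = 288.
Supply starts at P = 27 (where Qs = 0).
PS = ½(75 − 27)(288) = 6912.

Producer surplus = 6912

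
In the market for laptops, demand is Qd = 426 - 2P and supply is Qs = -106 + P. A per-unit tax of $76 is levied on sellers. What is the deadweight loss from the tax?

Deadweight loss = 5776/3

Pre-tax equilibrium: P* = 532/3, Q* = 214/3.
Tax on sellers shifts supply to Qs = -106 + 1(P − 76) = -182 + P.
426 - 2P = -182 + P gives buyer price Pb = 608/3; sellers receive Ps = 608/3 − 76 = 380/3.
New quantity: Q = 426 − 2(608/3) = 62/3.
DWL = ½ × 76 × (214/3 − 62/3) = 5776/3.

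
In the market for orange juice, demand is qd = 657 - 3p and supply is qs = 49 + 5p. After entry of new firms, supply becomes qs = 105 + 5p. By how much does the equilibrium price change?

Δp = -7

Original equilibrium: p* = 76, q* = 429.
New equilibrium: 657 - 3p = 105 + 5p, so 552 = 8p and p' = 69; q' = 657 − 3(69) = 450.
Change in price: 69 − 76 = -7.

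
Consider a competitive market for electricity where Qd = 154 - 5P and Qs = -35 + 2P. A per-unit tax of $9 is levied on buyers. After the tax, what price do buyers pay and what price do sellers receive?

Buyers pay 207/7, sellers receive 144/7

Pre-tax equilibrium: P* = 27, Q* = 19.
Tax on buyers shifts demand to Qd = 154 − 5(P + 9) = 109 - 5P.
109 - 5P = -35 + 2P gives seller price Ps = 144/7; buyers pay Pb = 144/7 + 9 = 207/7.
New quantity: Q = 154 − 5(207/7) = 43/7.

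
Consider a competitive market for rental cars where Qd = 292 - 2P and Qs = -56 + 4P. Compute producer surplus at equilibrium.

Producer surplus = 3872

Equilibrium: 292 - 2P = -56 + 4P gives P* = 58, Q* = 176.
Supply starts at P = 14 (where Qs = 0).
PS = ½(58 − 14)(176) = 3872.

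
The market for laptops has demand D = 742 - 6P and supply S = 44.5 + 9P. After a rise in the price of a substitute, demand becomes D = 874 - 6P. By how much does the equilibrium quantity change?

ΔQ = 79.2

Original equilibrium: P* = 46.5, Q* = 463.
New equilibrium: 874 - 6P = 44.5 + 9P, so 829.5 = 15P and P' = 55.3; Q' = 874 − 6(55.3) = 542.2.
Change in quantity: 542.2 − 463 = 79.2.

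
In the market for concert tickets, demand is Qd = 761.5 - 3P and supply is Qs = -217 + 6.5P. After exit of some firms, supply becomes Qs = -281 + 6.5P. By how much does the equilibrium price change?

Original equilibrium: P* = 103, Q* = 452.5.
New equilibrium: 761.5 - 3P = -281 + 6.5P, so 1042.5 = 9.5P and P' = 2085/19; Q' = 761.5 − 3(2085/19) = 16427/38.
Change in price: 2085/19 − 103 = 128/19.

ΔP = 128/19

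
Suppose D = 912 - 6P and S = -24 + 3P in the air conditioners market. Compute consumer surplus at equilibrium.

Equilibrium: 912 - 6P = -24 + 3P gives P* = 104, Q* = 288.
Demand choke price (D = 0): P = 152.
CS = ½(152 − 104)(288) = 6912.

Consumer surplus = 6912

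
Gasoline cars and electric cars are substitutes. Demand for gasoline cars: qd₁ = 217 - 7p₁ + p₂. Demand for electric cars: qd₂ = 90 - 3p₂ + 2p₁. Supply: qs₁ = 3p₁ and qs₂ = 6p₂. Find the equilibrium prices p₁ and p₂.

p₁ = 2043/88, p₂ = 667/44

Market 1: 217 - 7p₁ + p₂ = 3p₁ → 10p₁ - p₂ = 217.
Market 2: 9p₂ - 2p₁ = 90.
Eliminating p₂: 9×(1) + 1×(2) gives 88p₁ = 2043, so p₁ = 2043/88.
Back-substitute into (2): p₂ = (90 + 2×2043/88) / 9 = 667/44.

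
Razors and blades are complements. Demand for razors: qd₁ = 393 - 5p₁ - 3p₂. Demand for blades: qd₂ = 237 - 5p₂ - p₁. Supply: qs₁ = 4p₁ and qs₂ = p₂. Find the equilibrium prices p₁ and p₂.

Market 1: 393 - 5p₁ - 3p₂ = 4p₁ → 9p₁ + 3p₂ = 393.
Market 2: 6p₂ + p₁ = 237.
Eliminating p₂: 6×(1) − 3×(2) gives 51p₁ = 1647, so p₁ = 549/17.
Back-substitute into (2): p₂ = (237 − 1×549/17) / 6 = 580/17.

p₁ = 549/17, p₂ = 580/17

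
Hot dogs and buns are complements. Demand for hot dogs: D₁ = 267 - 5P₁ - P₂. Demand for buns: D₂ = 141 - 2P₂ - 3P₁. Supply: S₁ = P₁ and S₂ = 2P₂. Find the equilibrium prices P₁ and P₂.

Market 1: 267 - 5P₁ - P₂ = P₁ → 6P₁ + P₂ = 267.
Market 2: 4P₂ + 3P₁ = 141.
Eliminating P₂: 4×(1) − 1×(2) gives 21P₁ = 927, so P₁ = 309/7.
Back-substitute into (2): P₂ = (141 − 3×309/7) / 4 = 15/7.

P₁ = 309/7, P₂ = 15/7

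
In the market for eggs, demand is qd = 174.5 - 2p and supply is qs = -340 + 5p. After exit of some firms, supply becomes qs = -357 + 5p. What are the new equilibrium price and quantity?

p' = 1063/14, q' = 317/14

Original equilibrium: p* = 73.5, q* = 27.5.
New equilibrium: 174.5 - 2p = -357 + 5p, so 531.5 = 7p and p' = 1063/14; q' = 174.5 − 2(1063/14) = 317/14.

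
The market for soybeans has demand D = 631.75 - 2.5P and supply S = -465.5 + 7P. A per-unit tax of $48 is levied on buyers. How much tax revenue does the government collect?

Pre-tax equilibrium: P* = 115.5, Q* = 343.
Tax on buyers shifts demand to D = 631.75 − 2.5(P + 48) = 511.75 - 2.5P.
511.75 - 2.5P = -465.5 + 7P gives seller price Ps = 3909/38; buyers pay Pb = 3909/38 + 48 = 5733/38.
New quantity: Q = 631.75 − 2.5(5733/38) = 4837/19.
Revenue = 48 × 4837/19 = 232176/19.

Tax revenue = 232176/19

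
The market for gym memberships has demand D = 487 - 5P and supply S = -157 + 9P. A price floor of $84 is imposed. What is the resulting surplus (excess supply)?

Surplus = 532

Equilibrium price would be P* = 46, so the floor at 84 binds.
At P = 84: D = 67, S = 599.
Surplus = 599 − 67 = 532.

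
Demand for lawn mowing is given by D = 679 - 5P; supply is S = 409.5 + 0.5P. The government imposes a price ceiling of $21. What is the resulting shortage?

Equilibrium price would be P* = 49, so the ceiling at 21 binds.
At P = 21: D = 679 − 5(21) = 574, S = 409.5 + 0.5(21) = 420.
Shortage = 574 − 420 = 154.

Shortage = 154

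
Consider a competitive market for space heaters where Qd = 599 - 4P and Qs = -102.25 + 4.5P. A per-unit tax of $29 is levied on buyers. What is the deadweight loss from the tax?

Deadweight loss = 15138/17

Pre-tax equilibrium: P* = 82.5, Q* = 269.
Tax on buyers shifts demand to Qd = 599 − 4(P + 29) = 483 - 4P.
483 - 4P = -102.25 + 4.5P gives seller price Ps = 2341/34; buyers pay Pb = 2341/34 + 29 = 3327/34.
New quantity: Q = 599 − 4(3327/34) = 3529/17.
DWL = ½ × 29 × (269 − 3529/17) = 15138/17.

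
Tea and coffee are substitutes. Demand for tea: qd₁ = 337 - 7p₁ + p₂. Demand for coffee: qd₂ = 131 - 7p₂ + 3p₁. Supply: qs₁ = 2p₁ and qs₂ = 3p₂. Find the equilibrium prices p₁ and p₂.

p₁ = 1167/29, p₂ = 730/29

Market 1: 337 - 7p₁ + p₂ = 2p₁ → 9p₁ - p₂ = 337.
Market 2: 10p₂ - 3p₁ = 131.
Eliminating p₂: 10×(1) + 1×(2) gives 87p₁ = 3501, so p₁ = 1167/29.
Back-substitute into (2): p₂ = (131 + 3×1167/29) / 10 = 730/29.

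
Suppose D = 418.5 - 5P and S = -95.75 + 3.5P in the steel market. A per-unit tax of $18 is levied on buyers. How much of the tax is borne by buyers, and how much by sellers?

Buyers bear 126/17, sellers bear 180/17

Pre-tax equilibrium: P* = 60.5, Q* = 116.
Tax on buyers shifts demand to D = 418.5 − 5(P + 18) = 328.5 - 5P.
328.5 - 5P = -95.75 + 3.5P gives seller price Ps = 1697/34; buyers pay Pb = 1697/34 + 18 = 2309/34.
New quantity: Q = 418.5 − 5(2309/34) = 1342/17.
Buyer burden = 2309/34 − 60.5 = 126/17; seller burden = 60.5 − 1697/34 = 180/17.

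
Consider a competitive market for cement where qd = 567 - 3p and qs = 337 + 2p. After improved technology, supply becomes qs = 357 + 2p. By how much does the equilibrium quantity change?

Original equilibrium: p* = 46, q* = 429.
New equilibrium: 567 - 3p = 357 + 2p, so 210 = 5p and p' = 42; q' = 567 − 3(42) = 441.
Change in quantity: 441 − 429 = 12.

Δq = 12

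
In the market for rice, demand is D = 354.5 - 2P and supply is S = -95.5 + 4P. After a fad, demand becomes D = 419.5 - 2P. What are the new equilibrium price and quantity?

Original equilibrium: P* = 75, Q* = 204.5.
New equilibrium: 419.5 - 2P = -95.5 + 4P, so 515 = 6P and P' = 515/6; Q' = 419.5 − 2(515/6) = 1487/6.

P' = 515/6, Q' = 1487/6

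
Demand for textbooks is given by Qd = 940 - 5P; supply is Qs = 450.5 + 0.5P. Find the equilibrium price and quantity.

Set Qd = Qs: 940 - 5P = 450.5 + 0.5P.
489.5 = 5.5P, so P* = 89.
Q* = 940 − 5(89) = 495.

P* = 89, Q* = 495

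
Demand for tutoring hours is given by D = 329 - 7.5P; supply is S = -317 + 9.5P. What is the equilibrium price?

Set D = S: 329 - 7.5P = -317 + 9.5P.
646 = 17P, so P* = 38.
Q* = 329 − 7.5(38) = 44.

P* = 38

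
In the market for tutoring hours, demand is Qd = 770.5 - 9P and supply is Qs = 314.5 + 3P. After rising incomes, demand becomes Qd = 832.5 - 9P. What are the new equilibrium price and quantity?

Original equilibrium: P* = 38, Q* = 428.5.
New equilibrium: 832.5 - 9P = 314.5 + 3P, so 518 = 12P and P' = 259/6; Q' = 832.5 − 9(259/6) = 444.

P' = 259/6, Q' = 444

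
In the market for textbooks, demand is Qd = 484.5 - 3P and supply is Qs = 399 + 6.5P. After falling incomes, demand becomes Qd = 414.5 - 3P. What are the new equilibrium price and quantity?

P' = 31/19, Q' = 15565/38

Original equilibrium: P* = 9, Q* = 457.5.
New equilibrium: 414.5 - 3P = 399 + 6.5P, so 15.5 = 9.5P and P' = 31/19; Q' = 414.5 − 3(31/19) = 15565/38.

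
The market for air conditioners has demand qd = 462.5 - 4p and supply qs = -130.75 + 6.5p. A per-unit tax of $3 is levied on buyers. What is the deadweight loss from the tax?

Pre-tax equilibrium: p* = 56.5, q* = 236.5.
Tax on buyers shifts demand to qd = 462.5 − 4(p + 3) = 450.5 - 4p.
450.5 - 4p = -130.75 + 6.5p gives seller price ps = 775/14; buyers pay pb = 775/14 + 3 = 817/14.
New quantity: q = 462.5 − 4(817/14) = 3207/14.
DWL = ½ × 3 × (236.5 − 3207/14) = 78/7.

Deadweight loss = 78/7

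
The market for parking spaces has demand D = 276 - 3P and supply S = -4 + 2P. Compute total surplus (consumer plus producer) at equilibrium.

Equilibrium: 276 - 3P = -4 + 2P gives P* = 56, Q* = 108.
Demand choke price: P = 92; supply starts at P = 2.
CS = ½(92 − 56)(108) = 1944; PS = ½(56 − 2)(108) = 2916.

Total surplus = 4860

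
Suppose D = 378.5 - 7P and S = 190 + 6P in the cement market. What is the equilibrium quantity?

Q* = 277

Set D = S: 378.5 - 7P = 190 + 6P.
188.5 = 13P, so P* = 14.5.
Q* = 378.5 − 7(14.5) = 277.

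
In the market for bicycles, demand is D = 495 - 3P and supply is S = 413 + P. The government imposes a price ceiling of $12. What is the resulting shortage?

Shortage = 34

Equilibrium price would be P* = 20.5, so the ceiling at 12 binds.
At P = 12: D = 495 − 3(12) = 459, S = 413 + 1(12) = 425.
Shortage = 459 − 425 = 34.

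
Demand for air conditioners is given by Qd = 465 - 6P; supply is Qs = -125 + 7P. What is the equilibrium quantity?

Q* = 2505/13

Set Qd = Qs: 465 - 6P = -125 + 7P.
590 = 13P, so P* = 590/13.
Q* = 465 − 6(590/13) = 2505/13.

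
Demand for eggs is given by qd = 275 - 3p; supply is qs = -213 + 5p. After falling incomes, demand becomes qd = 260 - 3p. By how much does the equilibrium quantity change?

Δq = -9.375

Original equilibrium: p* = 61, q* = 92.
New equilibrium: 260 - 3p = -213 + 5p, so 473 = 8p and p' = 59.125; q' = 260 − 3(59.125) = 82.625.
Change in quantity: 82.625 − 92 = -9.375.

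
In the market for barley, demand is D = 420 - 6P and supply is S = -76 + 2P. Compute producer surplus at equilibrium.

Equilibrium: 420 - 6P = -76 + 2P gives P* = 62, Q* = 48.
Supply starts at P = 38 (where S = 0).
PS = ½(62 − 38)(48) = 576.

Producer surplus = 576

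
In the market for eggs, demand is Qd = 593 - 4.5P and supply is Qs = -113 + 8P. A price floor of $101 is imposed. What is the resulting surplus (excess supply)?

Equilibrium price would be P* = 56.48, so the floor at 101 binds.
At P = 101: Qd = 138.5, Qs = 695.
Surplus = 695 − 138.5 = 556.5.

Surplus = 556.5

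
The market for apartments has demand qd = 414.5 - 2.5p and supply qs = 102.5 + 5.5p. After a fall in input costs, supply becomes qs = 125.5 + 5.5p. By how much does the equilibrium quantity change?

Δq = 7.1875

Original equilibrium: p* = 39, q* = 317.
New equilibrium: 414.5 - 2.5p = 125.5 + 5.5p, so 289 = 8p and p' = 36.125; q' = 414.5 − 2.5(36.125) = 324.1875.
Change in quantity: 324.1875 − 317 = 7.1875.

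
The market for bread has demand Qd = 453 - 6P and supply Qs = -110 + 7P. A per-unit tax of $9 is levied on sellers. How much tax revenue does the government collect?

Pre-tax equilibrium: P* = 563/13, Q* = 2511/13.
Tax on sellers shifts supply to Qs = -110 + 7(P − 9) = -173 + 7P.
453 - 6P = -173 + 7P gives buyer price Pb = 626/13; sellers receive Ps = 626/13 − 9 = 509/13.
New quantity: Q = 453 − 6(626/13) = 2133/13.
Revenue = 9 × 2133/13 = 19197/13.

Tax revenue = 19197/13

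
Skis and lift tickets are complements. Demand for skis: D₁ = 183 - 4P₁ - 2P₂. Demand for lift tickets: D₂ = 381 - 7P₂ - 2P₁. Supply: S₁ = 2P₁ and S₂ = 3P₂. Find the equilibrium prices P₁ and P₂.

P₁ = 267/14, P₂ = 240/7

Market 1: 183 - 4P₁ - 2P₂ = 2P₁ → 6P₁ + 2P₂ = 183.
Market 2: 10P₂ + 2P₁ = 381.
Eliminating P₂: 10×(1) − 2×(2) gives 56P₁ = 1068, so P₁ = 267/14.
Back-substitute into (2): P₂ = (381 − 2×267/14) / 10 = 240/7.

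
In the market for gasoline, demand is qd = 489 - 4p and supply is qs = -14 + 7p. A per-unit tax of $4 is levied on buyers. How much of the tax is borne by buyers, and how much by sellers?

Buyers bear 28/11, sellers bear 16/11

Pre-tax equilibrium: p* = 503/11, q* = 3367/11.
Tax on buyers shifts demand to qd = 489 − 4(p + 4) = 473 - 4p.
473 - 4p = -14 + 7p gives seller price ps = 487/11; buyers pay pb = 487/11 + 4 = 531/11.
New quantity: q = 489 − 4(531/11) = 3255/11.
Buyer burden = 531/11 − 503/11 = 28/11; seller burden = 503/11 − 487/11 = 16/11.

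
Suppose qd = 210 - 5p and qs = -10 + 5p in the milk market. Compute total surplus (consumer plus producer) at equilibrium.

Total surplus = 2000

Equilibrium: 210 - 5p = -10 + 5p gives p* = 22, q* = 100.
Demand choke price: p = 42; supply starts at p = 2.
CS = ½(42 − 22)(100) = 1000; PS = ½(22 − 2)(100) = 1000.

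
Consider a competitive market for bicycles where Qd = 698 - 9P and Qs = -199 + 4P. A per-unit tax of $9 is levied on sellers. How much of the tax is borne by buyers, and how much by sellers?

Buyers bear 36/13, sellers bear 81/13

Pre-tax equilibrium: P* = 69, Q* = 77.
Tax on sellers shifts supply to Qs = -199 + 4(P − 9) = -235 + 4P.
698 - 9P = -235 + 4P gives buyer price Pb = 933/13; sellers receive Ps = 933/13 − 9 = 816/13.
New quantity: Q = 698 − 9(933/13) = 677/13.
Buyer burden = 933/13 − 69 = 36/13; seller burden = 69 − 816/13 = 81/13.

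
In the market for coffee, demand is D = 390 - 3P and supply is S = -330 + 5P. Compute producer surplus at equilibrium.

Producer surplus = 1440

Equilibrium: 390 - 3P = -330 + 5P gives P* = 90, Q* = 120.
Supply starts at P = 66 (where S = 0).
PS = ½(90 − 66)(120) = 1440.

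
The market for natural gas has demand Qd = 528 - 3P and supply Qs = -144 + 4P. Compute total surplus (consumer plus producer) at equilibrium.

Equilibrium: 528 - 3P = -144 + 4P gives P* = 96, Q* = 240.
Demand choke price: P = 176; supply starts at P = 36.
CS = ½(176 − 96)(240) = 9600; PS = ½(96 − 36)(240) = 7200.

Total surplus = 16800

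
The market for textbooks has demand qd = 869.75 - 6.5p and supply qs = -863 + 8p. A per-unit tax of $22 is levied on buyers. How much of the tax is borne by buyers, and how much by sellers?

Buyers bear 352/29, sellers bear 286/29

Pre-tax equilibrium: p* = 119.5, q* = 93.
Tax on buyers shifts demand to qd = 869.75 − 6.5(p + 22) = 726.75 - 6.5p.
726.75 - 6.5p = -863 + 8p gives seller price ps = 6359/58; buyers pay pb = 6359/58 + 22 = 7635/58.
New quantity: q = 869.75 − 6.5(7635/58) = 409/29.
Buyer burden = 7635/58 − 119.5 = 352/29; seller burden = 119.5 − 6359/58 = 286/29.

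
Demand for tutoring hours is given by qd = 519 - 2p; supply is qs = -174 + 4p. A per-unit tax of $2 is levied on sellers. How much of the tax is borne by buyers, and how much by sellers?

Pre-tax equilibrium: p* = 115.5, q* = 288.
Tax on sellers shifts supply to qs = -174 + 4(p − 2) = -182 + 4p.
519 - 2p = -182 + 4p gives buyer price pb = 701/6; sellers receive ps = 701/6 − 2 = 689/6.
New quantity: q = 519 − 2(701/6) = 856/3.
Buyer burden = 701/6 − 115.5 = 4/3; seller burden = 115.5 − 689/6 = 2/3.

Buyers bear 4/3, sellers bear 2/3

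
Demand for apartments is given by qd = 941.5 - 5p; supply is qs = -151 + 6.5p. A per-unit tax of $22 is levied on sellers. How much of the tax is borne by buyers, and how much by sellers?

Buyers bear 286/23, sellers bear 220/23

Pre-tax equilibrium: p* = 95, q* = 466.5.
Tax on sellers shifts supply to qs = -151 + 6.5(p − 22) = -294 + 6.5p.
941.5 - 5p = -294 + 6.5p gives buyer price pb = 2471/23; sellers receive ps = 2471/23 − 22 = 1965/23.
New quantity: q = 941.5 − 5(2471/23) = 18599/46.
Buyer burden = 2471/23 − 95 = 286/23; seller burden = 95 − 1965/23 = 220/23.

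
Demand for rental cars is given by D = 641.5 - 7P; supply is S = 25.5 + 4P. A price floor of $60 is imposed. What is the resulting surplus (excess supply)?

Equilibrium price would be P* = 56, so the floor at 60 binds.
At P = 60: D = 221.5, S = 265.5.
Surplus = 265.5 − 221.5 = 44.

Surplus = 44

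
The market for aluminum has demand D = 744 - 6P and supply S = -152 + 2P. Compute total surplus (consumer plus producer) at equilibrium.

Equilibrium: 744 - 6P = -152 + 2P gives P* = 112, Q* = 72.
Demand choke price: P = 124; supply starts at P = 76.
CS = ½(124 − 112)(72) = 432; PS = ½(112 − 76)(72) = 1296.

Total surplus = 1728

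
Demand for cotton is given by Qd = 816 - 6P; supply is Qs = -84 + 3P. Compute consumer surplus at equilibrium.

Consumer surplus = 3888

Equilibrium: 816 - 6P = -84 + 3P gives P* = 100, Q* = 216.
Demand choke price (Qd = 0): P = 136.
CS = ½(136 − 100)(216) = 3888.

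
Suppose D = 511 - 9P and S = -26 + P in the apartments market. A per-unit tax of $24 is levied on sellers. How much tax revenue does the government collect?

Pre-tax equilibrium: P* = 53.7, Q* = 27.7.
Tax on sellers shifts supply to S = -26 + 1(P − 24) = -50 + P.
511 - 9P = -50 + P gives buyer price Pb = 56.1; sellers receive Ps = 56.1 − 24 = 32.1.
New quantity: Q = 511 − 9(56.1) = 6.1.
Revenue = 24 × 6.1 = 146.4.

Tax revenue = 146.4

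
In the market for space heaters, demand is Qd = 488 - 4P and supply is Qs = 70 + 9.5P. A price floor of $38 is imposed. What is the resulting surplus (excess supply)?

Equilibrium price would be P* = 836/27, so the floor at 38 binds.
At P = 38: Qd = 336, Qs = 431.
Surplus = 431 − 336 = 95.

Surplus = 95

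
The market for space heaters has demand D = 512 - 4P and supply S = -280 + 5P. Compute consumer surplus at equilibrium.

Equilibrium: 512 - 4P = -280 + 5P gives P* = 88, Q* = 160.
Demand choke price (D = 0): P = 128.
CS = ½(128 − 88)(160) = 3200.

Consumer surplus = 3200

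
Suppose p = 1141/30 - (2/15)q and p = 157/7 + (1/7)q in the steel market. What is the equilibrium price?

Set the two price expressions equal: 1141/30 - (2/15)q = 157/7 + (1/7)q.
3277/210 = (29/105)q, so q* = 56.5.
p* = 1141/30 − (2/15)(56.5) = 30.5.

p* = 30.5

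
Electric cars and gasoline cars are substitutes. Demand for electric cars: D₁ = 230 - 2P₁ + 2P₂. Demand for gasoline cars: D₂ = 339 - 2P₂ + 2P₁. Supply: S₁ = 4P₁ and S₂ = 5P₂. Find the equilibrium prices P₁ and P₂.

P₁ = 1144/19, P₂ = 1247/19

Market 1: 230 - 2P₁ + 2P₂ = 4P₁ → 6P₁ - 2P₂ = 230.
Market 2: 7P₂ - 2P₁ = 339.
Eliminating P₂: 7×(1) + 2×(2) gives 38P₁ = 2288, so P₁ = 1144/19.
Back-substitute into (2): P₂ = (339 + 2×1144/19) / 7 = 1247/19.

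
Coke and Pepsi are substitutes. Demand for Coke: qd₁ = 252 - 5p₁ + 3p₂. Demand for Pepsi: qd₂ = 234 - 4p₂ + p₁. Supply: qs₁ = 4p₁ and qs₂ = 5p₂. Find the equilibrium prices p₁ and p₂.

Market 1: 252 - 5p₁ + 3p₂ = 4p₁ → 9p₁ - 3p₂ = 252.
Market 2: 9p₂ - p₁ = 234.
Eliminating p₂: 9×(1) + 3×(2) gives 78p₁ = 2970, so p₁ = 495/13.
Back-substitute into (2): p₂ = (234 + 1×495/13) / 9 = 393/13.

p₁ = 495/13, p₂ = 393/13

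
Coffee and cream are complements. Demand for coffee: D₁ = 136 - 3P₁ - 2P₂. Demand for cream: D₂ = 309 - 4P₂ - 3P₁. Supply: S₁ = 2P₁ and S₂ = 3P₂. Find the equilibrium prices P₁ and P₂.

Market 1: 136 - 3P₁ - 2P₂ = 2P₁ → 5P₁ + 2P₂ = 136.
Market 2: 7P₂ + 3P₁ = 309.
Eliminating P₂: 7×(1) − 2×(2) gives 29P₁ = 334, so P₁ = 334/29.
Back-substitute into (2): P₂ = (309 − 3×334/29) / 7 = 1137/29.

P₁ = 334/29, P₂ = 1137/29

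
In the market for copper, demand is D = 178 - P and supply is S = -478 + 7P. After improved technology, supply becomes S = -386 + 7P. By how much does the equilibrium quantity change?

ΔQ = 11.5

Original equilibrium: P* = 82, Q* = 96.
New equilibrium: 178 - P = -386 + 7P, so 564 = 8P and P' = 70.5; Q' = 178 − 1(70.5) = 107.5.
Change in quantity: 107.5 − 96 = 11.5.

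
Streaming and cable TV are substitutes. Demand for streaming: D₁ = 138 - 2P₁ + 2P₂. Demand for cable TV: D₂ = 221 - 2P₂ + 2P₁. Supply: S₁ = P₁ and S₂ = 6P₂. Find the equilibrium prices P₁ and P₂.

Market 1: 138 - 2P₁ + 2P₂ = P₁ → 3P₁ - 2P₂ = 138.
Market 2: 8P₂ - 2P₁ = 221.
Eliminating P₂: 8×(1) + 2×(2) gives 20P₁ = 1546, so P₁ = 77.3.
Back-substitute into (2): P₂ = (221 + 2×77.3) / 8 = 46.95.

P₁ = 77.3, P₂ = 46.95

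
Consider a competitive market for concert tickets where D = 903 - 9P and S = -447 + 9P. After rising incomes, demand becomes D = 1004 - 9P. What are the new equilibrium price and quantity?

Original equilibrium: P* = 75, Q* = 228.
New equilibrium: 1004 - 9P = -447 + 9P, so 1451 = 18P and P' = 1451/18; Q' = 1004 − 9(1451/18) = 278.5.

P' = 1451/18, Q' = 278.5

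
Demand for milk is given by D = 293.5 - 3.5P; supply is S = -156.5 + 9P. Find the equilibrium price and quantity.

Set D = S: 293.5 - 3.5P = -156.5 + 9P.
450 = 12.5P, so P* = 36.
Q* = 293.5 − 3.5(36) = 167.5.

P* = 36, Q* = 167.5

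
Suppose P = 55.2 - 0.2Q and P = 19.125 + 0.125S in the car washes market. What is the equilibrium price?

P* = 33

Set the two price expressions equal: 55.2 - 0.2Q = 19.125 + 0.125Q.
36.075 = 0.325Q, so Q* = 111.
P* = 55.2 − (0.2)(111) = 33.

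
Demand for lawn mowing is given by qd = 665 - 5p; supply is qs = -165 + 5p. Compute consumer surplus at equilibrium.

Consumer surplus = 6250

Equilibrium: 665 - 5p = -165 + 5p gives p* = 83, q* = 250.
Demand choke price (qd = 0): p = 133.
CS = ½(133 − 83)(250) = 6250.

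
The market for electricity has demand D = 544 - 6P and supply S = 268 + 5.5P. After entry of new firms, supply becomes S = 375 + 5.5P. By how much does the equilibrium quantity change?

Original equilibrium: P* = 24, Q* = 400.
New equilibrium: 544 - 6P = 375 + 5.5P, so 169 = 11.5P and P' = 338/23; Q' = 544 − 6(338/23) = 10484/23.
Change in quantity: 10484/23 − 400 = 1284/23.

ΔQ = 1284/23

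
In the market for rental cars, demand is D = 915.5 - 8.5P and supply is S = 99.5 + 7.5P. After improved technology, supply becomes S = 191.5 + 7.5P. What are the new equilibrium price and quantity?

Original equilibrium: P* = 51, Q* = 482.
New equilibrium: 915.5 - 8.5P = 191.5 + 7.5P, so 724 = 16P and P' = 45.25; Q' = 915.5 − 8.5(45.25) = 530.875.

P' = 45.25, Q' = 530.875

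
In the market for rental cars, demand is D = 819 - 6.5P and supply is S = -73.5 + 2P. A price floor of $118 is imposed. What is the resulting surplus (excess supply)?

Equilibrium price would be P* = 105, so the floor at 118 binds.
At P = 118: D = 52, S = 162.5.
Surplus = 162.5 − 52 = 110.5.

Surplus = 110.5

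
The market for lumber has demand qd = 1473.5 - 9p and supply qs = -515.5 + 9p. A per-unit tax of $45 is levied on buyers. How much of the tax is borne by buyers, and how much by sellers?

Buyers bear $22.5, sellers bear $22.5

Pre-tax equilibrium: p* = 110.5, q* = 479.
Tax on buyers shifts demand to qd = 1473.5 − 9(p + 45) = 1068.5 - 9p.
1068.5 - 9p = -515.5 + 9p gives seller price ps = 88; buyers pay pb = 88 + 45 = 133.
New quantity: q = 1473.5 − 9(133) = 276.5.
Buyer burden = 133 − 110.5 = 22.5; seller burden = 110.5 − 88 = 22.5.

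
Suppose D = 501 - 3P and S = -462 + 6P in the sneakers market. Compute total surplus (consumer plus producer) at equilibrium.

Equilibrium: 501 - 3P = -462 + 6P gives P* = 107, Q* = 180.
Demand choke price: P = 167; supply starts at P = 77.
CS = ½(167 − 107)(180) = 5400; PS = ½(107 − 77)(180) = 2700.

Total surplus = 8100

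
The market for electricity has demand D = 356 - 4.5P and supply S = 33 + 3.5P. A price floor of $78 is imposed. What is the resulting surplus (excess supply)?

Surplus = 301

Equilibrium price would be P* = 40.375, so the floor at 78 binds.
At P = 78: D = 5, S = 306.
Surplus = 306 − 5 = 301.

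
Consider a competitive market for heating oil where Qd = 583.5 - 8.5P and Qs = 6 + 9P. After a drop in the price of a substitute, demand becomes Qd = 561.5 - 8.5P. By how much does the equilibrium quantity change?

ΔQ = -396/35

Original equilibrium: P* = 33, Q* = 303.
New equilibrium: 561.5 - 8.5P = 6 + 9P, so 555.5 = 17.5P and P' = 1111/35; Q' = 561.5 − 8.5(1111/35) = 10209/35.
Change in quantity: 10209/35 − 303 = -396/35.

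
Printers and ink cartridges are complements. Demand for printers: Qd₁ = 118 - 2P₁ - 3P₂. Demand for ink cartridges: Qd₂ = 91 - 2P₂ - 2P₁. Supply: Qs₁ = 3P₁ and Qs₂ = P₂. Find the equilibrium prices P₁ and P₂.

Market 1: 118 - 2P₁ - 3P₂ = 3P₁ → 5P₁ + 3P₂ = 118.
Market 2: 3P₂ + 2P₁ = 91.
Eliminating P₂: 3×(1) − 3×(2) gives 9P₁ = 81, so P₁ = 9.
Back-substitute into (2): P₂ = (91 − 2×9) / 3 = 73/3.

P₁ = 9, P₂ = 73/3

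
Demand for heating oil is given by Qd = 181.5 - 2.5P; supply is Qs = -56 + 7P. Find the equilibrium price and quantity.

P* = 25, Q* = 119

Set Qd = Qs: 181.5 - 2.5P = -56 + 7P.
237.5 = 9.5P, so P* = 25.
Q* = 181.5 − 2.5(25) = 119.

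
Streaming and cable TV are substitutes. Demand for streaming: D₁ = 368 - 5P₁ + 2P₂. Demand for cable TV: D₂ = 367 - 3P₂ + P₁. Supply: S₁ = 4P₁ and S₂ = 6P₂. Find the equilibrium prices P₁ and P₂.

P₁ = 4046/79, P₂ = 3671/79

Market 1: 368 - 5P₁ + 2P₂ = 4P₁ → 9P₁ - 2P₂ = 368.
Market 2: 9P₂ - P₁ = 367.
Eliminating P₂: 9×(1) + 2×(2) gives 79P₁ = 4046, so P₁ = 4046/79.
Back-substitute into (2): P₂ = (367 + 1×4046/79) / 9 = 3671/79.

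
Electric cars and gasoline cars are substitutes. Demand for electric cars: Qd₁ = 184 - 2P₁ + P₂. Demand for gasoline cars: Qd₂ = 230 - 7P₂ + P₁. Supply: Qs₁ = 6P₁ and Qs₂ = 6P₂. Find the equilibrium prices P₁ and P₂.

P₁ = 2622/103, P₂ = 2024/103

Market 1: 184 - 2P₁ + P₂ = 6P₁ → 8P₁ - P₂ = 184.
Market 2: 13P₂ - P₁ = 230.
Eliminating P₂: 13×(1) + 1×(2) gives 103P₁ = 2622, so P₁ = 2622/103.
Back-substitute into (2): P₂ = (230 + 1×2622/103) / 13 = 2024/103.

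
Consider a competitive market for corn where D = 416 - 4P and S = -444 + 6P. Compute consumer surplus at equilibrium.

Consumer surplus = 648

Equilibrium: 416 - 4P = -444 + 6P gives P* = 86, Q* = 72.
Demand choke price (D = 0): P = 104.
CS = ½(104 − 86)(72) = 648.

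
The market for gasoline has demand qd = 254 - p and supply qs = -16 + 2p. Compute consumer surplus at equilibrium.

Equilibrium: 254 - p = -16 + 2p gives p* = 90, q* = 164.
Demand choke price (qd = 0): p = 254.
CS = ½(254 − 90)(164) = 13448.

Consumer surplus = 13448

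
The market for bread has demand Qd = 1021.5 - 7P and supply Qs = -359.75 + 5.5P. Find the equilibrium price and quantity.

Set Qd = Qs: 1021.5 - 7P = -359.75 + 5.5P.
1381.25 = 12.5P, so P* = 110.5.
Q* = 1021.5 − 7(110.5) = 248.

P* = 110.5, Q* = 248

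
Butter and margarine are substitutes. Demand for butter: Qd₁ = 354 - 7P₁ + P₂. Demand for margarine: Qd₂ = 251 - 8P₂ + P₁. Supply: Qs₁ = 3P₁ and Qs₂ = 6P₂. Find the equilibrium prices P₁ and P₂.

P₁ = 5207/139, P₂ = 2864/139

Market 1: 354 - 7P₁ + P₂ = 3P₁ → 10P₁ - P₂ = 354.
Market 2: 14P₂ - P₁ = 251.
Eliminating P₂: 14×(1) + 1×(2) gives 139P₁ = 5207, so P₁ = 5207/139.
Back-substitute into (2): P₂ = (251 + 1×5207/139) / 14 = 2864/139.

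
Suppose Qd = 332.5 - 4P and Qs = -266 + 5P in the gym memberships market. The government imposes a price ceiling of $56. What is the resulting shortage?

Shortage = 94.5

Equilibrium price would be P* = 66.5, so the ceiling at 56 binds.
At P = 56: Qd = 332.5 − 4(56) = 108.5, Qs = -266 + 5(56) = 14.
Shortage = 108.5 − 14 = 94.5.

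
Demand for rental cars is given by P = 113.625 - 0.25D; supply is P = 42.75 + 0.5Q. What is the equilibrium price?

P* = 90

Set the two price expressions equal: 113.625 - 0.25Q = 42.75 + 0.5Q.
70.875 = 0.75Q, so Q* = 94.5.
P* = 113.625 − (0.25)(94.5) = 90.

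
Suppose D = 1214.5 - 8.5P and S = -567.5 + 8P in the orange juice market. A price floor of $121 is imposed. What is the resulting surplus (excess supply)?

Equilibrium price would be P* = 108, so the floor at 121 binds.
At P = 121: D = 186, S = 400.5.
Surplus = 400.5 − 186 = 214.5.

Surplus = 214.5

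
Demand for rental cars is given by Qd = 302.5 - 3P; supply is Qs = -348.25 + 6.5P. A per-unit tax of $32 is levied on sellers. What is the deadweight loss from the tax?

Deadweight loss = 19968/19

Pre-tax equilibrium: P* = 68.5, Q* = 97.
Tax on sellers shifts supply to Qs = -348.25 + 6.5(P − 32) = -556.25 + 6.5P.
302.5 - 3P = -556.25 + 6.5P gives buyer price Pb = 3435/38; sellers receive Ps = 3435/38 − 32 = 2219/38.
New quantity: Q = 302.5 − 3(3435/38) = 595/19.
DWL = ½ × 32 × (97 − 595/19) = 19968/19.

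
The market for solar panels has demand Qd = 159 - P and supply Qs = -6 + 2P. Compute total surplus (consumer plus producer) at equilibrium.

Total surplus = 8112

Equilibrium: 159 - P = -6 + 2P gives P* = 55, Q* = 104.
Demand choke price: P = 159; supply starts at P = 3.
CS = ½(159 − 55)(104) = 5408; PS = ½(55 − 3)(104) = 2704.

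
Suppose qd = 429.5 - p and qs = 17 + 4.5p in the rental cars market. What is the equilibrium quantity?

Set qd = qs: 429.5 - p = 17 + 4.5p.
412.5 = 5.5p, so p* = 75.
q* = 429.5 − 1(75) = 354.5.

q* = 354.5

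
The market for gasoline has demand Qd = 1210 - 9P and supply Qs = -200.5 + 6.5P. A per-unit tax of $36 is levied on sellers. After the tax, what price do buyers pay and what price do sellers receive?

Buyers pay 3289/31, sellers receive 2173/31

Pre-tax equilibrium: P* = 91, Q* = 391.
Tax on sellers shifts supply to Qs = -200.5 + 6.5(P − 36) = -434.5 + 6.5P.
1210 - 9P = -434.5 + 6.5P gives buyer price Pb = 3289/31; sellers receive Ps = 3289/31 − 36 = 2173/31.
New quantity: Q = 1210 − 9(3289/31) = 7909/31.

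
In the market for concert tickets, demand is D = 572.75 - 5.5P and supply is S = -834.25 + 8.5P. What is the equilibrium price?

Set D = S: 572.75 - 5.5P = -834.25 + 8.5P.
1407 = 14P, so P* = 100.5.
Q* = 572.75 − 5.5(100.5) = 20.

P* = 100.5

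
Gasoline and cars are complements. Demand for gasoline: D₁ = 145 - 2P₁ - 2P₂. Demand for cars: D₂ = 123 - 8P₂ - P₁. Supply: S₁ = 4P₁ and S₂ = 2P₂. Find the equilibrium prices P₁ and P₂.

P₁ = 602/29, P₂ = 593/58

Market 1: 145 - 2P₁ - 2P₂ = 4P₁ → 6P₁ + 2P₂ = 145.
Market 2: 10P₂ + P₁ = 123.
Eliminating P₂: 10×(1) − 2×(2) gives 58P₁ = 1204, so P₁ = 602/29.
Back-substitute into (2): P₂ = (123 − 1×602/29) / 10 = 593/58.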